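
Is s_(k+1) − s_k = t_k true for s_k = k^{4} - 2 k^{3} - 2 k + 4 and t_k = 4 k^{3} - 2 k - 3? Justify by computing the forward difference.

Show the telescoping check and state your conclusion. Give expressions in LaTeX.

valid (s_(k+1) − s_k reduces to t_k)

s_(k+1) = k**4 + 2*k**3 - 4*k + 1
s_(k+1) − s_k = 4*k**3 - 2*k - 3
(s_(k+1) − s_k) − t_k = 0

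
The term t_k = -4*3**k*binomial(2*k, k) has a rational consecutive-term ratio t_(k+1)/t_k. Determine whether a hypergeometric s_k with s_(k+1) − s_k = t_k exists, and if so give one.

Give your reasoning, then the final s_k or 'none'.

Ratio r(k) = 6*(2*k + 1)/(k + 1).
Gosper form: A/B · C(k+1)/C(k) with A=12*k + 6, B=k + 1, C=1.
Need (12*k + 6)·f(k+1) − (k)·f(k) = 1.
From deg A=1, deg B=1, deg C=0: d=-1.
deg f ≤ -1 is impossible — no certificate.

none (Gosper's algorithm certifies no s_k)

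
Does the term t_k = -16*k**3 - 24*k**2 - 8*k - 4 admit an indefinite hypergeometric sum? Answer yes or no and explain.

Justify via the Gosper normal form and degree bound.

Yes. s_k = 4*k*(-k**3 + k - 1).

The ratio is (4*k**3 + 18*k**2 + 26*k + 13)/(4*k**3 + 6*k**2 + 2*k + 1).
Gosper form: A/B · C(k+1)/C(k) with A=1, B=1, C=k**3 + 3*k**2/2 + k/2 + 1/4.
Solve (1)·f(k+1) − (1)·f(k) = k**3 + 3*k**2/2 + k/2 + 1/4.
deg f ≤ 4 (via 0,0,3).
A polynomial solution: f(k) = k*(k**3 - k + 1)/4.
R(k) = B(k−1)·f(k)/C(k) = k*(k**3 - k + 1)/(4*k**3 + 6*k**2 + 2*k + 1); s_k = R·t_k = 4*k*(-k**3 + k - 1).
Δs = -16*k**3 - 24*k**2 - 8*k - 4, as required.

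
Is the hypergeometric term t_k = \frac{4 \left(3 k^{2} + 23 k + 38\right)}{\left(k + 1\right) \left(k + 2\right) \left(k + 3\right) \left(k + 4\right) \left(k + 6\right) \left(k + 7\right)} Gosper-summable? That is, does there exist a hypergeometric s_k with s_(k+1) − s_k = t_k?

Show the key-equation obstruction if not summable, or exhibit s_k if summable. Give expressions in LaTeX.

The ratio is (k + 1)*(k + 6)*(23*k + 3*(k + 1)**2 + 61)/((k + 5)*(k + 8)*(3*k**2 + 23*k + 38)).
Gosper form: A/B · C(k+1)/C(k) with A=k + 1, B=k + 8, C=k**3 + 38*k**2/3 + 51*k + 190/3.
Key eq: (k + 1)·f(k+1) = (k + 7)·f(k) + (k**3 + 38*k**2/3 + 51*k + 190/3).
d = 6 from the (1,1,3) case.
A polynomial solution: f(k) = k*(k + 2)*(k + 4)*(k + 5)*(k**2 + 10*k + 27)/54.
Get s_k = R·t_k = 2*k*(k**2 + 10*k + 27)/(9*(k**3 + 10*k**2 + 27*k + 18)) with R(k) = B(k−1)f(k)/C(k) = k*(k + 2)*(k + 4)*(k + 7)*(k**2 + 10*k + 27)/(18*(3*k**2 + 23*k + 38)).
s_(k+1) − s_k = 4*(3*k**2 + 23*k + 38)/(k**6 + 23*k**5 + 207*k**4 + 925*k**3 + 2144*k**2 + 2412*k + 1008) = t_k.

Yes. s_k = \frac{2 k \left(k^{2} + 10 k + 27\right)}{9 \left(k^{3} + 10 k^{2} + 27 k + 18\right)}.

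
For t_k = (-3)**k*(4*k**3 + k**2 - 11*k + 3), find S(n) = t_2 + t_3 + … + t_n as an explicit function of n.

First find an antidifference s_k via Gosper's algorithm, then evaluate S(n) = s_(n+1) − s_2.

The ratio is 3*(-4*k**3 - 13*k**2 - 3*k + 3)/(4*k**3 + k**2 - 11*k + 3).
So A=-3 and B=1, with C=k**3 + k**2/4 - 11*k/4 + 3/4.
Need (-3)·f(k+1) − (1)·f(k) = k**3 + k**2/4 - 11*k/4 + 3/4.
Degrees (0,0,3) ⇒ d ≤ 3.
Solve for f: f(k) = -(k - 1)*(k**2 - k - 3)/4 (degree 3 ≤ 3).
Get s_k = R·t_k = (-3)**k*(-k**3 + 2*k**2 + 2*k - 3) with R(k) = B(k−1)f(k)/C(k) = -(k - 1)*(k**2 - k - 3)/(4*k**3 + k**2 - 11*k + 3).
s_(k+1) − s_k = (-3)**k*(4*k**3 + k**2 - 11*k + 3) = t_k.
Evaluate: s_(n+1) = 3*(-3)**n*n*(n**2 + n - 3); subtract s_(2) = 9 ⇒ S(n) = 3*(-3)**n*n**3 + 3*(-3)**n*n**2 - 9*(-3)**n*n - 9.

S(n) = 3*(-3)**n*n**3 + 3*(-3)**n*n**2 - 9*(-3)**n*n - 9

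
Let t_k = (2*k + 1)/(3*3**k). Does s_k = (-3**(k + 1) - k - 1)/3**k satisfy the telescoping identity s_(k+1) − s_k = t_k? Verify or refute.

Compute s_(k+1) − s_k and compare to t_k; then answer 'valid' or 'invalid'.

s_(k+1) = (-9*3**k - k - 2)/(3*3**k)
s_(k+1) − s_k = (2*k + 1)/(3*3**k)
(s_(k+1) − s_k) − t_k = 0

valid; difference matches t_k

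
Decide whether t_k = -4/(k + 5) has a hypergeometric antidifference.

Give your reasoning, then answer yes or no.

The ratio is (k + 5)/(k + 6).
Take A(k)=k + 5, B(k)=k + 6, C(k)=1.
Set up (k + 5)·f(k+1) − (k + 5)·f(k) − (1) = 0.
Degrees (1,1,0) ⇒ d ≤ 0.
Put f(k) = c0: A·f(k+1) − B(k−1)·f(k) − C = -1; need -1 = 0 — inconsistent ⇒ no f, not summable.

No. Not Gosper-summable.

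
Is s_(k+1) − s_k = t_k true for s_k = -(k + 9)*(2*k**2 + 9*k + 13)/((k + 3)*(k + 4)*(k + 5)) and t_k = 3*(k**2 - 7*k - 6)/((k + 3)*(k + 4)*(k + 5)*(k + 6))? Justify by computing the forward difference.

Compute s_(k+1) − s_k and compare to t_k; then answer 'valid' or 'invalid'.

s_(k+1) = -(k + 10)*(9*k + 2*(k + 1)**2 + 22)/((k + 4)*(k + 5)*(k + 6))
s_(k+1) − s_k = 3*(k**2 - 7*k - 6)/(k**4 + 18*k**3 + 119*k**2 + 342*k + 360)
(s_(k+1) − s_k) − t_k = 0

valid; difference matches t_k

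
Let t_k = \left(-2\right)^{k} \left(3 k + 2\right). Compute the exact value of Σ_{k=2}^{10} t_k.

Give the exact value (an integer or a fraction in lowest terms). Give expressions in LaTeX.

Σ = 22536

The ratio is 2*(-3*k - 5)/(3*k + 2).
Normal form (A,B,C) = (-2, 1, k + 2/3).
Key eq: (-2)·f(k+1) = (1)·f(k) + (k + 2/3).
d = 1 from the (0,0,1) case.
Solving with deg f ≤ 1: f(k) = -k/3.
So s_k = (B(k−1)f/C)·t_k = (-k/(3*k + 2))·t_k = -(-2)**k*k.
s_(k+1) − s_k = (-2)**k*(3*k + 2) = t_k.
Sum = s_(11) − s_(2); s_(11) = 22528, s_(2) = -8 ⇒ 22536.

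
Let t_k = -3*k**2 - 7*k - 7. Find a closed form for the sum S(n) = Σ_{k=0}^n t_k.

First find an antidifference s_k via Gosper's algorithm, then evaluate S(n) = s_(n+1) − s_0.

S(n) = -n**3 - 5*n**2 - 11*n - 7

r(k) = (3*k**2 + 13*k + 17)/(3*k**2 + 7*k + 7) after simplifying.
Take A(k)=1, B(k)=1, C(k)=k**2 + 7*k/3 + 7/3.
Set up (1)·f(k+1) − (1)·f(k) − (k**2 + 7*k/3 + 7/3) = 0.
Bound: deg f ≤ 3.
Match coefficients ⇒ f(k) = k*(k**2 + 2*k + 4)/3.
Get s_k = R·t_k = k*(-k**2 - 2*k - 4) with R(k) = B(k−1)f(k)/C(k) = k*(k**2 + 2*k + 4)/(3*k**2 + 7*k + 7).
Check: Δs_k = -3*k**2 - 7*k - 7. ✓
Telescope: S(n) = s_(n+1) − s_(0) = -n**3 - 5*n**2 - 11*n - 7 − (0) = -n**3 - 5*n**2 - 11*n - 7.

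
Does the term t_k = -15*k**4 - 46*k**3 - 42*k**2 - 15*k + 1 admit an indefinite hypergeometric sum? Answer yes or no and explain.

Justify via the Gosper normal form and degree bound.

Yes. s_k = k*(-3*k**4 - 4*k**3 + 4*k**2 + 2*k + 2).

Ratio r(k) = (15*k**4 + 106*k**3 + 270*k**2 + 297*k + 117)/(15*k**4 + 46*k**3 + 42*k**2 + 15*k - 1).
Take A(k)=1, B(k)=1, C(k)=k**4 + 46*k**3/15 + 14*k**2/5 + k - 1/15.
Solve (1)·f(k+1) − (1)·f(k) = k**4 + 46*k**3/15 + 14*k**2/5 + k - 1/15.
From deg A=0, deg B=0, deg C=4: d=5.
A polynomial solution: f(k) = k*(3*k**4 + 4*k**3 - 4*k**2 - 2*k - 2)/15.
R(k) = B(k−1)·f(k)/C(k) = k*(3*k**4 + 4*k**3 - 4*k**2 - 2*k - 2)/(15*k**4 + 46*k**3 + 42*k**2 + 15*k - 1); s_k = R·t_k = k*(-3*k**4 - 4*k**3 + 4*k**2 + 2*k + 2).
s_(k+1) − s_k = -15*k**4 - 46*k**3 - 42*k**2 - 15*k + 1 = t_k.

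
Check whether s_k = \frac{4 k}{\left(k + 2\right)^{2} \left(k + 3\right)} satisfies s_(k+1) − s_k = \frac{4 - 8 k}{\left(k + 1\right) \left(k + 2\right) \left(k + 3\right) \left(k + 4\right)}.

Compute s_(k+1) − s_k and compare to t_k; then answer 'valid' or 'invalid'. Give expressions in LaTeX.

Invalid: residual \frac{4 \left(3 k^{2} + 7 k - 2\right)}{k^{6} + 15 k^{5} + 91 k^{4} + 285 k^{3} + 484 k^{2} + 420 k + 144} ≠ 0.

s_(k+1) = 4*(k + 1)/((k + 3)**2*(k + 4))
s_(k+1) − s_k = 4*(-k*(k + 3)*(k + 4) + (k + 1)*(k + 2)**2)/((k + 2)**2*(k + 3)**2*(k + 4))
(s_(k+1) − s_k) − t_k = 4*(3*k**2 + 7*k - 2)/(k**6 + 15*k**5 + 91*k**4 + 285*k**3 + 484*k**2 + 420*k + 144)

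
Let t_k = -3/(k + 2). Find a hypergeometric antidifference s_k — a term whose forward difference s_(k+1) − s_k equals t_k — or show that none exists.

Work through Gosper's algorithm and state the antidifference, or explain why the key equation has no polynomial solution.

not Gosper-summable; s_k does not exist

Ratio r(k) = (k + 2)/(k + 3).
So A=k + 2 and B=k + 3, with C=1.
Set up (k + 2)·f(k+1) − (k + 2)·f(k) − (1) = 0.
deg f ≤ 0 (via 1,1,0).
Generic f = c0 gives residual -1; -1 = 0 cannot hold, so t_k is not Gosper-summable.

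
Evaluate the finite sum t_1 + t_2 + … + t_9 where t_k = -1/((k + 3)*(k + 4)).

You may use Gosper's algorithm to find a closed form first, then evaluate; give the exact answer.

Compute t_(k+1)/t_k: get (k + 3)/(k + 5).
Take A(k)=k + 3, B(k)=k + 5, C(k)=1.
Set up (k + 3)·f(k+1) − (k + 4)·f(k) − (1) = 0.
From deg A=1, deg B=1, deg C=0: d=1.
Solving with deg f ≤ 1: f(k) = k/3.
Get s_k = R·t_k = -k/(3*k + 9) with R(k) = B(k−1)f(k)/C(k) = k*(k + 4)/3.
Check: Δs_k = -1/(k**2 + 7*k + 12). ✓
Σ_(k=1)^(9) t_k = s_(10) − s_(1) = -10/39 − (-1/12) = -9/52.

Σ = -9/52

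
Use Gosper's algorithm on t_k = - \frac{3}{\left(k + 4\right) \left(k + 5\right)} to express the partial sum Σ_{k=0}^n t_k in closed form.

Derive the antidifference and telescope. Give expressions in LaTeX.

r(k) = (k + 4)/(k + 6) after simplifying.
Normal form (A,B,C) = (k + 4, k + 6, 1).
Need (k + 4)·f(k+1) − (k + 5)·f(k) = 1.
From deg A=1, deg B=1, deg C=0: d=1.
Coefficient equations give f(k) = k/4.
So s_k = (B(k−1)f/C)·t_k = (k*(k + 5)/4)·t_k = -3*k/(4*k + 16).
Δs = -3/(k**2 + 9*k + 20), as required.
Σ_(k=0)^n t_k = s_(n+1) − s_(0) = (3*(-n - 1)/(4*(n + 5))) − (0), i.e. 3*(-n - 1)/(4*(n + 5)).

S(n) = \frac{3 \left(- n - 1\right)}{4 \left(n + 5\right)}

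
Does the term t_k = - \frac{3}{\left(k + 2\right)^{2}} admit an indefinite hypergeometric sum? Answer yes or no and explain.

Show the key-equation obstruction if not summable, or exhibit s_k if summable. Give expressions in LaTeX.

No. Not Gosper-summable.

Ratio r(k) = (k + 2)**2/(k + 3)**2.
Gosper form: A/B · C(k+1)/C(k) with A=k**2 + 4*k + 4, B=k**2 + 6*k + 9, C=1.
Solve (k**2 + 4*k + 4)·f(k+1) − (k**2 + 4*k + 4)·f(k) = 1.
d = 0 from the (2,2,0) case.
f = c0 ⇒ A·f(k+1) − B(k−1)·f(k) − C = -1. The system {-1 = 0} is inconsistent; no antidifference.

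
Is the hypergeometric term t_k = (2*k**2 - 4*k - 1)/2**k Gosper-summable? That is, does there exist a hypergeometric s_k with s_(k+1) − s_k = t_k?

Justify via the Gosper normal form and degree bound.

Yes. s_k = 2*(-2*k**2 - 1)/2**k.

r(k) = (2*k**2 - 3)/(2*(2*k**2 - 4*k - 1)) after simplifying.
Take A(k)=1/2, B(k)=1, C(k)=k**2 - 2*k - 1/2.
Solve (1/2)·f(k+1) − (1)·f(k) = k**2 - 2*k - 1/2.
Degrees (0,0,2) ⇒ d ≤ 2.
Solve for f: f(k) = -2*k**2 - 1 (degree 2 ≤ 2).
Get s_k = R·t_k = 2*(-2*k**2 - 1)/2**k with R(k) = B(k−1)f(k)/C(k) = -2*(2*k**2 + 1)/(2*k**2 - 4*k - 1).
Check: Δs_k = (2*k**2 - 4*k - 1)/2**k. ✓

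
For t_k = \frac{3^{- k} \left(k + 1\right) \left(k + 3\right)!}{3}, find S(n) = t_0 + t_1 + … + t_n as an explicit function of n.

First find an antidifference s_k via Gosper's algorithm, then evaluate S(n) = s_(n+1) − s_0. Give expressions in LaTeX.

Ratio r(k) = (k + 2)*(k + 4)/(3*(k + 1)).
A = k/3 + 4/3, B = 1, C = k + 1.
Key eq: (k/3 + 4/3)·f(k+1) = (1)·f(k) + (k + 1).
Bound: deg f ≤ 0.
Coefficient equations give f(k) = 3.
R(k) = B(k−1)·f(k)/C(k) = 3/(k + 1); s_k = R·t_k = factorial(k + 3)/3**k.
Verify: (k + 1)*factorial(k + 3)/(3*3**k) matches t_k.
Σ_(k=0)^n t_k = s_(n+1) − s_(0) = (3**(-n - 1)*factorial(n + 4)) − (6), i.e. -6 + factorial(n + 4)/(3*3**n).

S(n) = -6 + \frac{3^{- n} \left(n + 4\right)!}{3}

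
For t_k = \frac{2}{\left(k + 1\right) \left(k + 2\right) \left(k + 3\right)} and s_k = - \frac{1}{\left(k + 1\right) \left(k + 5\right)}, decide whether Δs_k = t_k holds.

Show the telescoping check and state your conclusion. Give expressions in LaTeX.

s_(k+1) = -1/((k + 2)*(k + 6))
s_(k+1) − s_k = (2*k + 7)/(k**4 + 14*k**3 + 65*k**2 + 112*k + 60)
(s_(k+1) − s_k) − t_k = 3*(-3*k - 13)/(k**5 + 17*k**4 + 107*k**3 + 307*k**2 + 396*k + 180)

Invalid: residual \frac{3 \left(- 3 k - 13\right)}{k^{5} + 17 k^{4} + 107 k^{3} + 307 k^{2} + 396 k + 180} ≠ 0.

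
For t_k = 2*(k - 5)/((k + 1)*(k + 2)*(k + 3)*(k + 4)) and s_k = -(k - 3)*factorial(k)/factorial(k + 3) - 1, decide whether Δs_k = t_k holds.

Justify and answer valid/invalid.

valid; difference matches t_k

s_(k+1) = -(k**3 + 9*k**2 + 27*k + 22)/((k + 2)*(k + 3)*(k + 4))
s_(k+1) − s_k = 2*(k - 5)/((k + 1)*(k + 2)*(k + 3)*(k + 4))
(s_(k+1) − s_k) − t_k = 0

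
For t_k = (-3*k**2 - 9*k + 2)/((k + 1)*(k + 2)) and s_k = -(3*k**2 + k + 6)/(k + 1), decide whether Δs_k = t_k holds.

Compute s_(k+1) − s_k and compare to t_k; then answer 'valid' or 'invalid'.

valid (s_(k+1) − s_k reduces to t_k)

s_(k+1) = (-k - 3*(k + 1)**2 - 7)/(k + 2)
s_(k+1) − s_k = (-3*k**2 - 9*k + 2)/(k**2 + 3*k + 2)
(s_(k+1) − s_k) − t_k = 0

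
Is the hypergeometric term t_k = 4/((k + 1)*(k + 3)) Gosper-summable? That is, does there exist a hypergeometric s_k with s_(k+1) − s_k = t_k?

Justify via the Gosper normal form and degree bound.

Step 1: r(k) = (k + 1)*(k + 3)/((k + 2)*(k + 4)).
Gosper form: A/B · C(k+1)/C(k) with A=k + 1, B=k + 4, C=k + 2.
Need (k + 1)·f(k+1) − (k + 3)·f(k) = k + 2.
deg f ≤ 2 (via 1,1,1).
Solve for f: f(k) = k*(3*k + 5)/4 (degree 2 ≤ 2).
So s_k = (B(k−1)f/C)·t_k = (k*(k + 3)*(3*k + 5)/(4*(k + 2)))·t_k = k*(3*k + 5)/((k + 1)*(k + 2)).
Check: Δs_k = 4/(k**2 + 4*k + 3). ✓

Yes. s_k = k*(3*k + 5)/((k + 1)*(k + 2)).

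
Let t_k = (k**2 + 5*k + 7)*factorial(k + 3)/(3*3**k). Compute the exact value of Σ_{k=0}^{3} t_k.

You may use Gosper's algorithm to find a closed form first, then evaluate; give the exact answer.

t_(k+1)/t_k = (k + 4)*(5*k + (k + 1)**2 + 12)/(3*(k**2 + 5*k + 7)).
Take A(k)=k/3 + 4/3, B(k)=1, C(k)=k**2 + 5*k + 7.
Need (k/3 + 4/3)·f(k+1) − (1)·f(k) = k**2 + 5*k + 7.
d = 1 from the (1,0,2) case.
Match coefficients ⇒ f(k) = 3*(k + 3).
R(k) = B(k−1)·f(k)/C(k) = 3*(k + 3)/(k**2 + 5*k + 7); s_k = R·t_k = (k + 3)*factorial(k + 3)/3**k.
Δs = (k**2 + 5*k + 7)*factorial(k + 3)/(3*3**k), as required.
Sum = s_(4) − s_(0); s_(4) = 3920/9, s_(0) = 18 ⇒ 3758/9.

Σ = 3758/9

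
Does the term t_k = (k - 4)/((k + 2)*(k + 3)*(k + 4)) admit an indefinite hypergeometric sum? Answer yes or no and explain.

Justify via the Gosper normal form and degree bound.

Compute t_(k+1)/t_k: get (k - 3)*(k + 2)/((k - 4)*(k + 5)).
Factor: A=k + 2; B=k + 5; C=k - 4.
Set up (k + 2)·f(k+1) − (k + 4)·f(k) − (k - 4) = 0.
Degrees (1,1,1) ⇒ d ≤ 2.
Match coefficients ⇒ f(k) = -k*(k + 11)/6.
Get s_k = R·t_k = k*(-k - 11)/(6*(k + 2)*(k + 3)) with R(k) = B(k−1)f(k)/C(k) = -k*(k + 4)*(k + 11)/(6*(k - 4)).
s_(k+1) − s_k = (k - 4)/(k**3 + 9*k**2 + 26*k + 24) = t_k.

Yes. s_k = k*(-k - 11)/(6*(k + 2)*(k + 3)).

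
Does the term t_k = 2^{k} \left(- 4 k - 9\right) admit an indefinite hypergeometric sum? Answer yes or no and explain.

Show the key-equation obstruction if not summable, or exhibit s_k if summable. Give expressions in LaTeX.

Yes. s_k = 2^{k} \left(- 4 k - 1\right).

The ratio is 2*(4*k + 13)/(4*k + 9).
Gosper form: A/B · C(k+1)/C(k) with A=2, B=1, C=k + 9/4.
Set up (2)·f(k+1) − (1)·f(k) − (k + 9/4) = 0.
Bound: deg f ≤ 1.
Coefficient equations give f(k) = (4*k + 1)/4.
So s_k = (B(k−1)f/C)·t_k = ((4*k + 1)/(4*k + 9))·t_k = 2**k*(-4*k - 1).
Verify: 2**k*(-4*k - 9) matches t_k.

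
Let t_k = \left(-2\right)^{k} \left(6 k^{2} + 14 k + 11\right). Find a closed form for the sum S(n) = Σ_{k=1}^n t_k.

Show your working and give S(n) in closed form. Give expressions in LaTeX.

r(k) = 2*(-6*k**2 - 26*k - 31)/(6*k**2 + 14*k + 11) after simplifying.
Gosper form: A/B · C(k+1)/C(k) with A=-2, B=1, C=k**2 + 7*k/3 + 11/6.
Need (-2)·f(k+1) − (1)·f(k) = k**2 + 7*k/3 + 11/6.
Degrees (0,0,2) ⇒ d ≤ 2.
Coefficient equations give f(k) = -(2*k**2 + 2*k + 1)/6.
So s_k = (B(k−1)f/C)·t_k = (-(2*k**2 + 2*k + 1)/(6*k**2 + 14*k + 11))·t_k = (-2)**k*(-2*k**2 - 2*k - 1).
Check: Δs_k = (-2)**k*(6*k**2 + 14*k + 11). ✓
Σ_(k=1)^n t_k = s_(n+1) − s_(1) = (2*(-2)**n*(2*n**2 + 6*n + 5)) − (10), i.e. 4*(-2)**n*n**2 + 12*(-2)**n*n + 10*(-2)**n - 10.

S(n) = 4 \left(-2\right)^{n} n^{2} + 12 \left(-2\right)^{n} n + 10 \left(-2\right)^{n} - 10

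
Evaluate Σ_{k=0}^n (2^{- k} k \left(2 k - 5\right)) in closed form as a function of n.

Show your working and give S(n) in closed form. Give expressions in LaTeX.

S(n) = 2^{- n} \left(2^{n + 1} - 2 n^{2} - 3 n - 2\right)

The ratio is (k + 1)*(2*k - 3)/(2*k*(2*k - 5)).
So A=1/2 and B=1, with C=k**2 - 5*k/2.
Set up (1/2)·f(k+1) − (1)·f(k) − (k**2 - 5*k/2) = 0.
Bound: deg f ≤ 2.
Solve for f: f(k) = -2*k**2 + k - 1 (degree 2 ≤ 2).
Get s_k = R·t_k = 2**(1 - k)*(-2*k**2 + k - 1) with R(k) = B(k−1)f(k)/C(k) = -2*(2*k**2 - k + 1)/(k*(2*k - 5)).
Δs = k*(2*k - 5)/2**k, as required.
Telescope: S(n) = s_(n+1) − s_(0) = (-2*n**2 - 3*n - 2)/2**n − (-2) = (2**(n + 1) - 2*n**2 - 3*n - 2)/2**n.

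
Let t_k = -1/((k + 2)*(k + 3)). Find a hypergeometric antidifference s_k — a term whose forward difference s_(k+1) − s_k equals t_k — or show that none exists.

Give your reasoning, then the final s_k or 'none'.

Step 1: r(k) = (k + 2)/(k + 4).
Factor: A=k + 2; B=k + 4; C=1.
f must satisfy (k + 2)·f(k+1) − (k + 3)·f(k) = 1.
From deg A=1, deg B=1, deg C=0: d=1.
Solve for f: f(k) = k/2 (degree 1 ≤ 1).
Then R = B(k−1)f/C = k*(k + 3)/2, so s_k = R(k)·t_k = -k/(2*k + 4).
Check: Δs_k = -1/(k**2 + 5*k + 6). ✓

s_k = -k/(2*k + 4)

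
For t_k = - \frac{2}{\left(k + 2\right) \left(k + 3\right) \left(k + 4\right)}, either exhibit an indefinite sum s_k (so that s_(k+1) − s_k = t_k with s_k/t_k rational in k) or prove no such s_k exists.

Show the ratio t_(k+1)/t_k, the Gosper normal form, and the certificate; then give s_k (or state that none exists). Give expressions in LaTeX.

Step 1: r(k) = (k + 2)/(k + 5).
A = k + 2, B = k + 5, C = 1.
Solve (k + 2)·f(k+1) − (k + 4)·f(k) = 1.
Degrees (1,1,0) ⇒ d ≤ 2.
A polynomial solution: f(k) = k*(k + 5)/12.
So s_k = (B(k−1)f/C)·t_k = (k*(k + 4)*(k + 5)/12)·t_k = k*(-k - 5)/(6*(k + 2)*(k + 3)).
s_(k+1) − s_k = -2/(k**3 + 9*k**2 + 26*k + 24) = t_k.

s_k = \frac{k \left(- k - 5\right)}{6 \left(k + 2\right) \left(k + 3\right)}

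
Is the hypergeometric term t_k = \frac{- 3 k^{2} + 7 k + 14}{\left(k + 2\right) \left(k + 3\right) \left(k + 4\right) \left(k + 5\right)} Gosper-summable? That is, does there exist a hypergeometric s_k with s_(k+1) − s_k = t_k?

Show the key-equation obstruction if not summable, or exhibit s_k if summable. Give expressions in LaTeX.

t_(k+1)/t_k = (k + 2)*(7*k - 3*(k + 1)**2 + 21)/((k + 6)*(-3*k**2 + 7*k + 14)).
Normal form (A,B,C) = (k + 2, k + 6, k**2 - 7*k/3 - 14/3).
Need (k + 2)·f(k+1) − (k + 5)·f(k) = k**2 - 7*k/3 - 14/3.
Degrees (1,1,2) ⇒ d ≤ 3.
Match coefficients ⇒ f(k) = -k*(3*k + 4)/3.
R(k) = B(k−1)·f(k)/C(k) = -k*(k + 5)*(3*k + 4)/(3*k**2 - 7*k - 14); s_k = R·t_k = k*(3*k + 4)/((k + 2)*(k + 3)*(k + 4)).
s_(k+1) − s_k = (-3*k**2 + 7*k + 14)/(k**4 + 14*k**3 + 71*k**2 + 154*k + 120) = t_k.

Yes. s_k = \frac{k \left(3 k + 4\right)}{\left(k + 2\right) \left(k + 3\right) \left(k + 4\right)}.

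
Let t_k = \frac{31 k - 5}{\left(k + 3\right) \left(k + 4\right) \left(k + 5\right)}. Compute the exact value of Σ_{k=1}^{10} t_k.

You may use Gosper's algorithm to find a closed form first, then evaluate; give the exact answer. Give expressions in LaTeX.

t_(k+1)/t_k = (k + 3)*(31*k + 26)/((k + 6)*(31*k - 5)).
Gosper form: A/B · C(k+1)/C(k) with A=k + 3, B=k + 6, C=k - 5/31.
Key eq: (k + 3)·f(k+1) = (k + 5)·f(k) + (k - 5/31).
deg f ≤ 2 (via 1,1,1).
Coefficient equations give f(k) = k*(11*k - 16)/93.
Then R = B(k−1)f/C = k*(k + 5)*(11*k - 16)/(3*(31*k - 5)), so s_k = R(k)·t_k = k*(11*k - 16)/(3*(k + 3)*(k + 4)).
Δs = (31*k - 5)/(k**3 + 12*k**2 + 47*k + 60), as required.
Sum = s_(11) − s_(1); s_(11) = 11/6, s_(1) = -1/12 ⇒ 23/12.

Σ = 23/12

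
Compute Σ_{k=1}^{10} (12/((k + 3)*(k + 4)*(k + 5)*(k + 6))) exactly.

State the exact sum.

Σ = 9/280

t_(k+1)/t_k = (k + 3)/(k + 7).
Gosper form: A/B · C(k+1)/C(k) with A=k + 3, B=k + 7, C=1.
Key eq: (k + 3)·f(k+1) = (k + 6)·f(k) + (1).
Degrees (1,1,0) ⇒ d ≤ 3.
A polynomial solution: f(k) = k*(k**2 + 12*k + 47)/180.
Then R = B(k−1)f/C = k*(k + 6)*(k**2 + 12*k + 47)/180, so s_k = R(k)·t_k = k*(k**2 + 12*k + 47)/(15*(k + 3)*(k + 4)*(k + 5)).
Check: Δs_k = 12/(k**4 + 18*k**3 + 119*k**2 + 342*k + 360). ✓
Σ_(k=1)^(10) t_k = s_(11) − s_(1) = 11/168 − (1/30) = 9/280.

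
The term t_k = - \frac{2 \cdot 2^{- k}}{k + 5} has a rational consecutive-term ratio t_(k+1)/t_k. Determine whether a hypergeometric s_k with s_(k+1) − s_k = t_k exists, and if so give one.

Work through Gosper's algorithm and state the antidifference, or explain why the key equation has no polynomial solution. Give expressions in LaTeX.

none — t_k is not Gosper-summable

t_(k+1)/t_k = (k + 5)/(2*(k + 6)).
Take A(k)=k/2 + 5/2, B(k)=k + 6, C(k)=1.
Need (k/2 + 5/2)·f(k+1) − (k + 5)·f(k) = 1.
From deg A=1, deg B=1, deg C=0: d=-1.
deg f ≤ -1 is impossible — no certificate.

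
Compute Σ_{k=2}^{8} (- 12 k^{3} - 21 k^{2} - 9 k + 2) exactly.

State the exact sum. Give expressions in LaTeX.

r(k) = (12*k**3 + 57*k**2 + 87*k + 40)/(12*k**3 + 21*k**2 + 9*k - 2) after simplifying.
So A=1 and B=1, with C=k**3 + 7*k**2/4 + 3*k/4 - 1/6.
Set up (1)·f(k+1) − (1)·f(k) − (k**3 + 7*k**2/4 + 3*k/4 - 1/6) = 0.
d = 4 from the (0,0,3) case.
Match coefficients ⇒ f(k) = k*(3*k**3 + k**2 - 3*k - 3)/12.
Get s_k = R·t_k = k*(-3*k**3 - k**2 + 3*k + 3) with R(k) = B(k−1)f(k)/C(k) = k*(3*k**3 + k**2 - 3*k - 3)/(12*k**3 + 21*k**2 + 9*k - 2).
Verify: -12*k**3 - 21*k**2 - 9*k + 2 matches t_k.
Evaluate s at k=9 and k=2: -20142 and -38; difference -20104.

Σ = -20104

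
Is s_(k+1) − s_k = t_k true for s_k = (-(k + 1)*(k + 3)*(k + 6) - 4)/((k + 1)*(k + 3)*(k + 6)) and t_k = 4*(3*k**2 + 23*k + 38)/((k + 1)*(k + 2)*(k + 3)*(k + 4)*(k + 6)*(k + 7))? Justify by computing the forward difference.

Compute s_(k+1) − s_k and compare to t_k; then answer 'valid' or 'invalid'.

s_(k+1) = (-(k + 2)*(k + 4)*(k + 7) - 4)/((k + 2)*(k + 4)*(k + 7))
s_(k+1) − s_k = 4*(3*k**2 + 23*k + 38)/(k**6 + 23*k**5 + 207*k**4 + 925*k**3 + 2144*k**2 + 2412*k + 1008)
(s_(k+1) − s_k) − t_k = 0

valid; difference matches t_k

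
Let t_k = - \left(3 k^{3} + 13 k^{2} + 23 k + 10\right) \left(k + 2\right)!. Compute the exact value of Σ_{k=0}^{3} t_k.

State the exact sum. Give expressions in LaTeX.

Step 1: r(k) = (3*k**4 + 31*k**3 + 124*k**2 + 223*k + 147)/(3*k**3 + 13*k**2 + 23*k + 10).
Take A(k)=k + 3, B(k)=1, C(k)=k**3 + 13*k**2/3 + 23*k/3 + 10/3.
f must satisfy (k + 3)·f(k+1) − (1)·f(k) = k**3 + 13*k**2/3 + 23*k/3 + 10/3.
d = 2 from the (1,0,3) case.
Coefficient equations give f(k) = (3*k**2 + k - 1)/3.
Get s_k = R·t_k = -(3*k**2 + k - 1)*factorial(k + 2) with R(k) = B(k−1)f(k)/C(k) = (3*k**2 + k - 1)/(3*k**3 + 13*k**2 + 23*k + 10).
Verify: -(3*k**3 + 13*k**2 + 23*k + 10)*factorial(k + 2) matches t_k.
Evaluate s at k=4 and k=0: -36720 and 2; difference -36722.

Σ = -36722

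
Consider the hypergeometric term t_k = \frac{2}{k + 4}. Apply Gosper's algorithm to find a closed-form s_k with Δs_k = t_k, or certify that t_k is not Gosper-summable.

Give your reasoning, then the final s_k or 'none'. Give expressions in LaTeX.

none — t_k is not Gosper-summable

Compute t_(k+1)/t_k: get (k + 4)/(k + 5).
So A=k + 4 and B=k + 5, with C=1.
Key eq: (k + 4)·f(k+1) = (k + 4)·f(k) + (1).
Degrees (1,1,0) ⇒ d ≤ 0.
Write f(k) = c0. Then LHS − RHS = -1, requiring -1 = 0: contradictory. No certificate.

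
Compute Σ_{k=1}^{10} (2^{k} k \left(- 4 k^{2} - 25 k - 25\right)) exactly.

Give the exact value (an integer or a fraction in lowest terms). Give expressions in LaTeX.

r(k) = 2*(4*k**3 + 37*k**2 + 87*k + 54)/(k*(4*k**2 + 25*k + 25)) after simplifying.
Normal form (A,B,C) = (2, 1, k**3 + 25*k**2/4 + 25*k/4).
Need (2)·f(k+1) − (1)·f(k) = k**3 + 25*k**2/4 + 25*k/4.
deg f ≤ 3 (via 0,0,3).
Solving with deg f ≤ 3: f(k) = (4*k**3 + k**2 - 3*k - 4)/4.
R(k) = B(k−1)·f(k)/C(k) = (4*k**3 + k**2 - 3*k - 4)/(k*(k + 5)*(4*k + 5)); s_k = R·t_k = 2**k*(-4*k**3 - k**2 + 3*k + 4).
Check: Δs_k = 2**k*k*(-4*k**2 - 25*k - 25). ✓
Telescoping: Σ = s_(11) − s_(1) = -11075584 − (4) = -11075588.

Σ = -11075588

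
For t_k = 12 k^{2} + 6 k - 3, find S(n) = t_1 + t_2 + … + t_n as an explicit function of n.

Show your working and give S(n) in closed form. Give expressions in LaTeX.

S(n) = n \left(4 n^{2} + 9 n + 2\right)

t_(k+1)/t_k = (4*k**2 + 10*k + 5)/(4*k**2 + 2*k - 1).
Factor: A=1; B=1; C=k**2 + k/2 - 1/4.
Key eq: (1)·f(k+1) = (1)·f(k) + (k**2 + k/2 - 1/4).
Bound: deg f ≤ 3.
Solve for f: f(k) = k*(4*k**2 - 3*k - 4)/12 (degree 3 ≤ 3).
Then R = B(k−1)f/C = k*(4*k**2 - 3*k - 4)/(3*(4*k**2 + 2*k - 1)), so s_k = R(k)·t_k = k*(4*k**2 - 3*k - 4).
Δs = 12*k**2 + 6*k - 3, as required.
Σ_(k=1)^n t_k = s_(n+1) − s_(1) = (4*n**3 + 9*n**2 + 2*n - 3) − (-3), i.e. n*(4*n**2 + 9*n + 2).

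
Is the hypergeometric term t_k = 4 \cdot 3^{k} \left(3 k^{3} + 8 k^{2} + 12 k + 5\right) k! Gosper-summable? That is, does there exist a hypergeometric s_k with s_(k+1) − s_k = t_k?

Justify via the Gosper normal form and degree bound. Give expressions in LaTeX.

Yes. s_k = 4 \cdot 3^{k} \left(k^{2} + 1\right) k!.

t_(k+1)/t_k = 3*(3*k**4 + 20*k**3 + 54*k**2 + 65*k + 28)/(3*k**3 + 8*k**2 + 12*k + 5).
Take A(k)=3*k + 3, B(k)=1, C(k)=k**3 + 8*k**2/3 + 4*k + 5/3.
Solve (3*k + 3)·f(k+1) − (1)·f(k) = k**3 + 8*k**2/3 + 4*k + 5/3.
deg f ≤ 2 (via 1,0,3).
Solve for f: f(k) = (k**2 + 1)/3 (degree 2 ≤ 2).
Then R = B(k−1)f/C = (k**2 + 1)/(3*k**3 + 8*k**2 + 12*k + 5), so s_k = R(k)·t_k = 4*3**k*(k**2 + 1)*factorial(k).
Check: Δs_k = 4*3**k*(3*k**3 + 8*k**2 + 12*k + 5)*factorial(k). ✓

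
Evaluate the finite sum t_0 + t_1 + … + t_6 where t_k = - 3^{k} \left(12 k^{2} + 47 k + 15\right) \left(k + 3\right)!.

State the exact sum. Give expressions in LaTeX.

Compute t_(k+1)/t_k: get 3*(12*k**3 + 119*k**2 + 358*k + 296)/(12*k**2 + 47*k + 15).
Gosper form: A/B · C(k+1)/C(k) with A=3*k + 12, B=1, C=k**2 + 47*k/12 + 5/4.
f must satisfy (3*k + 12)·f(k+1) − (1)·f(k) = k**2 + 47*k/12 + 5/4.
Degrees (1,0,2) ⇒ d ≤ 1.
Solving with deg f ≤ 1: f(k) = (4*k - 3)/12.
R(k) = B(k−1)·f(k)/C(k) = (4*k - 3)/(12*k**2 + 47*k + 15); s_k = R·t_k = -3**k*(4*k - 3)*factorial(k + 3).
Verify: -3**k*(12*k**2 + 47*k + 15)*factorial(k + 3) matches t_k.
Σ_(k=0)^(6) t_k = s_(7) − s_(0) = -198404640000 − (18) = -198404640018.

Σ = -198404640018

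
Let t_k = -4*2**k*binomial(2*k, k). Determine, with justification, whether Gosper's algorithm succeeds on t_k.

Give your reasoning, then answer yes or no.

No — key equation has no polynomial f.

Compute t_(k+1)/t_k: get 4*(2*k + 1)/(k + 1).
So A=8*k + 4 and B=k + 1, with C=1.
f must satisfy (8*k + 4)·f(k+1) − (k)·f(k) = 1.
Bound: deg f ≤ -1.
deg f ≤ -1 is impossible — no certificate.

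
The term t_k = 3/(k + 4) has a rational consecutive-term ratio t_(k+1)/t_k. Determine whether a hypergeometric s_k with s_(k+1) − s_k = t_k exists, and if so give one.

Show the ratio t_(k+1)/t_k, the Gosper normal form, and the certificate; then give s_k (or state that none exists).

t_(k+1)/t_k = (k + 4)/(k + 5).
Normal form (A,B,C) = (k + 4, k + 5, 1).
Key eq: (k + 4)·f(k+1) = (k + 4)·f(k) + (1).
From deg A=1, deg B=1, deg C=0: d=0.
Write f(k) = c0. Then LHS − RHS = -1, requiring -1 = 0: contradictory. No certificate.

none — t_k is not Gosper-summable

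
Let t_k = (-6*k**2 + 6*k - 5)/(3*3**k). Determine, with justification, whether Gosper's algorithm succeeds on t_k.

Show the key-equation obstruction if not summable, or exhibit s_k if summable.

Compute t_(k+1)/t_k: get (6*k**2 + 6*k + 5)/(3*(6*k**2 - 6*k + 5)).
Normal form (A,B,C) = (1/3, 1, k**2 - k + 5/6).
Key eq: (1/3)·f(k+1) = (1)·f(k) + (k**2 - k + 5/6).
From deg A=0, deg B=0, deg C=2: d=2.
Match coefficients ⇒ f(k) = -(3*k**2 + 4)/2.
Get s_k = R·t_k = (3*k**2 + 4)/3**k with R(k) = B(k−1)f(k)/C(k) = -3*(3*k**2 + 4)/(6*k**2 - 6*k + 5).
Verify: (-6*k**2 + 6*k - 5)/(3*3**k) matches t_k.

Yes. s_k = (3*k**2 + 4)/3**k.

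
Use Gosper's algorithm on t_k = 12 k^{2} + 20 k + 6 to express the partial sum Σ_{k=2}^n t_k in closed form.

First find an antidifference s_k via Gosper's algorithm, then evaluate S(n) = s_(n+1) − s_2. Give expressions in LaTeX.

S(n) = 4 n^{3} + 16 n^{2} + 18 n - 38

Ratio r(k) = (6*k**2 + 22*k + 19)/(6*k**2 + 10*k + 3).
A = 1, B = 1, C = k**2 + 5*k/3 + 1/2.
Set up (1)·f(k+1) − (1)·f(k) − (k**2 + 5*k/3 + 1/2) = 0.
Degrees (0,0,2) ⇒ d ≤ 3.
Match coefficients ⇒ f(k) = k*(2*k**2 + 2*k - 1)/6.
Certificate R = B(k−1)f/C = k*(2*k**2 + 2*k - 1)/(6*k**2 + 10*k + 3) gives s_k = 2*k*(2*k**2 + 2*k - 1).
Δs = 12*k**2 + 20*k + 6, as required.
Evaluate: s_(n+1) = 4*n**3 + 16*n**2 + 18*n + 6; subtract s_(2) = 44 ⇒ S(n) = 4*n**3 + 16*n**2 + 18*n - 38.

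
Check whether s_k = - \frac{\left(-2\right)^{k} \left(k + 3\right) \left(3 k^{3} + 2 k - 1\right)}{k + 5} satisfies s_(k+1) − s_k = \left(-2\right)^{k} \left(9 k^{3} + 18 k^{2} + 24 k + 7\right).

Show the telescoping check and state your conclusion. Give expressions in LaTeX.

s_(k+1) = 2*(-2)**k*(k + 4)*(2*k + 3*(k + 1)**3 + 1)/(k + 6)
s_(k+1) − s_k = (-2)**k*(9*k**5 + 99*k**4 + 360*k**3 + 583*k**2 + 539*k + 142)/(k**2 + 11*k + 30)
(s_(k+1) − s_k) − t_k = (-2)**(k + 1)*(9*k**4 + 66*k**3 + 114*k**2 + 129*k + 34)/(k**2 + 11*k + 30)

Invalid: residual \frac{\left(-2\right)^{k + 1} \left(9 k^{4} + 66 k^{3} + 114 k^{2} + 129 k + 34\right)}{k^{2} + 11 k + 30} ≠ 0.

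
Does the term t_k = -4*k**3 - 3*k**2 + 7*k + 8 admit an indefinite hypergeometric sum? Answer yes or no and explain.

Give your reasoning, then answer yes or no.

t_(k+1)/t_k = (4*k**3 + 15*k**2 + 11*k - 8)/(4*k**3 + 3*k**2 - 7*k - 8).
Factor: A=1; B=1; C=k**3 + 3*k**2/4 - 7*k/4 - 2.
Solve (1)·f(k+1) − (1)·f(k) = k**3 + 3*k**2/4 - 7*k/4 - 2.
From deg A=0, deg B=0, deg C=3: d=4.
Match coefficients ⇒ f(k) = k*(k**3 - k**2 - 4*k - 4)/4.
So s_k = (B(k−1)f/C)·t_k = (k*(k**3 - k**2 - 4*k - 4)/(4*k**3 + 3*k**2 - 7*k - 8))·t_k = k*(-k**3 + k**2 + 4*k + 4).
Check: Δs_k = -4*k**3 - 3*k**2 + 7*k + 8. ✓

Yes. s_k = k*(-k**3 + k**2 + 4*k + 4).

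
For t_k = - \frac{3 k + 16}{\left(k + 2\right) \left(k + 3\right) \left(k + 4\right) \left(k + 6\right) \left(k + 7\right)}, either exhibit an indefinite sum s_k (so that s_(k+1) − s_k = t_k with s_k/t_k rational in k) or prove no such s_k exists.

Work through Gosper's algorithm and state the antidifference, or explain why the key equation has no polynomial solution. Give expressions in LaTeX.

Ratio r(k) = (k + 2)*(k + 6)*(3*k + 19)/((k + 5)*(k + 8)*(3*k + 16)).
Take A(k)=k + 2, B(k)=k + 8, C(k)=k**2 + 31*k/3 + 80/3.
Solve (k + 2)·f(k+1) − (k + 7)·f(k) = k**2 + 31*k/3 + 80/3.
Degrees (1,1,2) ⇒ d ≤ 5.
Match coefficients ⇒ f(k) = k*(k + 4)*(k + 5)*(k**2 + 11*k + 36)/108.
Then R = B(k−1)f/C = k*(k + 4)*(k + 7)*(k**2 + 11*k + 36)/(36*(3*k + 16)), so s_k = R(k)·t_k = k*(-k**2 - 11*k - 36)/(36*(k**3 + 11*k**2 + 36*k + 36)).
s_(k+1) − s_k = (-3*k - 16)/(k**5 + 22*k**4 + 185*k**3 + 740*k**2 + 1404*k + 1008) = t_k.

s_k = \frac{k \left(- k^{2} - 11 k - 36\right)}{36 \left(k^{3} + 11 k^{2} + 36 k + 36\right)}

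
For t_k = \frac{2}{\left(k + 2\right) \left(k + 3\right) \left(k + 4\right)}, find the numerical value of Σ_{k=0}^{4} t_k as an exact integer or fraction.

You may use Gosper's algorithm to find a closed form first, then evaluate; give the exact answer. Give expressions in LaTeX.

Σ = 25/168

Compute t_(k+1)/t_k: get (k + 2)/(k + 5).
So A=k + 2 and B=k + 5, with C=1.
Set up (k + 2)·f(k+1) − (k + 4)·f(k) − (1) = 0.
d = 2 from the (1,1,0) case.
A polynomial solution: f(k) = k*(k + 5)/12.
So s_k = (B(k−1)f/C)·t_k = (k*(k + 4)*(k + 5)/12)·t_k = k*(k + 5)/(6*(k + 2)*(k + 3)).
Check: Δs_k = 2/(k**3 + 9*k**2 + 26*k + 24). ✓
Telescoping: Σ = s_(5) − s_(0) = 25/168 − (0) = 25/168.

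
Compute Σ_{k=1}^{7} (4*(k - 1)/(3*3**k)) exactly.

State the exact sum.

Σ = 724/2187

The ratio is k/(3*(k - 1)).
Gosper form: A/B · C(k+1)/C(k) with A=1/3, B=1, C=k - 1.
f must satisfy (1/3)·f(k+1) − (1)·f(k) = k - 1.
From deg A=0, deg B=0, deg C=1: d=1.
Solving with deg f ≤ 1: f(k) = -3*(2*k - 1)/4.
R(k) = B(k−1)·f(k)/C(k) = -3*(2*k - 1)/(4*(k - 1)); s_k = R·t_k = (1 - 2*k)/3**k.
Verify: 4*(k - 1)/(3*3**k) matches t_k.
Σ_(k=1)^(7) t_k = s_(8) − s_(1) = -5/2187 − (-1/3) = 724/2187.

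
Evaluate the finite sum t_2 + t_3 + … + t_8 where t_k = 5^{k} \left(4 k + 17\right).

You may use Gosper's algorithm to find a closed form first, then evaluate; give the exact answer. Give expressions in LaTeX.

Σ = 23437375

The ratio is 5*(4*k + 21)/(4*k + 17).
Factor: A=5; B=1; C=k + 17/4.
Set up (5)·f(k+1) − (1)·f(k) − (k + 17/4) = 0.
d = 1 from the (0,0,1) case.
Coefficient equations give f(k) = (k + 3)/4.
Certificate R = B(k−1)f/C = (k + 3)/(4*k + 17) gives s_k = 5**k*(k + 3).
Verify: 5**k*(4*k + 17) matches t_k.
Telescoping: Σ = s_(9) − s_(2) = 23437500 − (125) = 23437375.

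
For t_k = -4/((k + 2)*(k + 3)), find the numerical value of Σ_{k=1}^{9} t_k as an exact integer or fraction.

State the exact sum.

Step 1: r(k) = (k + 2)/(k + 4).
Gosper form: A/B · C(k+1)/C(k) with A=k + 2, B=k + 4, C=1.
f must satisfy (k + 2)·f(k+1) − (k + 3)·f(k) = 1.
From deg A=1, deg B=1, deg C=0: d=1.
Solving with deg f ≤ 1: f(k) = k/2.
Certificate R = B(k−1)f/C = k*(k + 3)/2 gives s_k = -2*k/(k + 2).
s_(k+1) − s_k = -4/(k**2 + 5*k + 6) = t_k.
Evaluate s at k=10 and k=1: -5/3 and -2/3; difference -1.

Σ = -1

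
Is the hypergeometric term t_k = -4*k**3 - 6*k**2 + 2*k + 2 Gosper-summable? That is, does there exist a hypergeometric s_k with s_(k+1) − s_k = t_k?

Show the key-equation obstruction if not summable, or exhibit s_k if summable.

Yes. s_k = k**2*(3 - k**2).

r(k) = (2*k**3 + 9*k**2 + 11*k + 3)/(2*k**3 + 3*k**2 - k - 1) after simplifying.
So A=1 and B=1, with C=k**3 + 3*k**2/2 - k/2 - 1/2.
f must satisfy (1)·f(k+1) − (1)·f(k) = k**3 + 3*k**2/2 - k/2 - 1/2.
Degrees (0,0,3) ⇒ d ≤ 4.
Solve for f: f(k) = k**2*(k**2 - 3)/4 (degree 4 ≤ 4).
Certificate R = B(k−1)f/C = k**2*(k**2 - 3)/(2*(2*k + 1)*(k**2 + k - 1)) gives s_k = k**2*(3 - k**2).
Check: Δs_k = -4*k**3 - 6*k**2 + 2*k + 2. ✓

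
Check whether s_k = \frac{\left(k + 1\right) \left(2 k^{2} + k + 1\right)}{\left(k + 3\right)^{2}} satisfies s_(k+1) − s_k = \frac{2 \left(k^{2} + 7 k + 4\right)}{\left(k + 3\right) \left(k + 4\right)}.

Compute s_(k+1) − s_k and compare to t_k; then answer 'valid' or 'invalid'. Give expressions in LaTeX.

Invalid: residual \frac{2 \left(- 11 k^{2} - 45 k - 20\right)}{k^{4} + 14 k^{3} + 73 k^{2} + 168 k + 144} ≠ 0.

s_(k+1) = (k + 2)*(k + 2*(k + 1)**2 + 2)/(k + 4)**2
s_(k+1) − s_k = 2*(k**4 + 14*k**3 + 54*k**2 + 67*k + 28)/(k**4 + 14*k**3 + 73*k**2 + 168*k + 144)
(s_(k+1) − s_k) − t_k = 2*(-11*k**2 - 45*k - 20)/(k**4 + 14*k**3 + 73*k**2 + 168*k + 144)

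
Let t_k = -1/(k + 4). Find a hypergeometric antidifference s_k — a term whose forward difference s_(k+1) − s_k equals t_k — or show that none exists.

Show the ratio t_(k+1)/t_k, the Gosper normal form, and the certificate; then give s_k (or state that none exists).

not Gosper-summable; s_k does not exist

Compute t_(k+1)/t_k: get (k + 4)/(k + 5).
Normal form (A,B,C) = (k + 4, k + 5, 1).
Need (k + 4)·f(k+1) − (k + 4)·f(k) = 1.
d = 0 from the (1,1,0) case.
Generic f = c0 gives residual -1; -1 = 0 cannot hold, so t_k is not Gosper-summable.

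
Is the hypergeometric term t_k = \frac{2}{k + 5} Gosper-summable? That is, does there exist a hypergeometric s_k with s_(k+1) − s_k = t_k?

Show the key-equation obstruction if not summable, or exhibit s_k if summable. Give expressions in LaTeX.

r(k) = (k + 5)/(k + 6) after simplifying.
Normal form (A,B,C) = (k + 5, k + 6, 1).
Solve (k + 5)·f(k+1) − (k + 5)·f(k) = 1.
From deg A=1, deg B=1, deg C=0: d=0.
Put f(k) = c0: A·f(k+1) − B(k−1)·f(k) − C = -1; need -1 = 0 — inconsistent ⇒ no f, not summable.

No. Not Gosper-summable.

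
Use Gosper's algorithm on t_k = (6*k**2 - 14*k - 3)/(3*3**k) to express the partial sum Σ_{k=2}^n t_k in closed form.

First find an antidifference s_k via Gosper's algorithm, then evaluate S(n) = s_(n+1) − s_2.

Step 1: r(k) = (6*k**2 - 2*k - 11)/(3*(6*k**2 - 14*k - 3)).
So A=1/3 and B=1, with C=k**2 - 7*k/3 - 1/2.
f must satisfy (1/3)·f(k+1) − (1)·f(k) = k**2 - 7*k/3 - 1/2.
Bound: deg f ≤ 2.
Solve for f: f(k) = -(3*k**2 - 4*k - 2)/2 (degree 2 ≤ 2).
R(k) = B(k−1)·f(k)/C(k) = -3*(3*k**2 - 4*k - 2)/(6*k**2 - 14*k - 3); s_k = R·t_k = (-3*k**2 + 4*k + 2)/3**k.
s_(k+1) − s_k = (6*k**2 - 14*k - 3)/(3*3**k) = t_k.
Evaluate: s_(n+1) = 3**(-n - 1)*(-3*n**2 - 2*n + 3); subtract s_(2) = -2/9 ⇒ S(n) = 3**(-n - 2)*(2*3**n - 9*n**2 - 6*n + 9).

S(n) = 3**(-n - 2)*(2*3**n - 9*n**2 - 6*n + 9)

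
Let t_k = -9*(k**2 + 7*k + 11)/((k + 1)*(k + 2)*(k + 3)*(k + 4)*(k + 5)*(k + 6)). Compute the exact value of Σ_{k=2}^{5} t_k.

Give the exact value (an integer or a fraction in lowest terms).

Σ = -4/165

Ratio r(k) = (k + 1)*(7*k + (k + 1)**2 + 18)/((k + 7)*(k**2 + 7*k + 11)).
Take A(k)=k + 1, B(k)=k + 7, C(k)=k**2 + 7*k + 11.
Key eq: (k + 1)·f(k+1) = (k + 6)·f(k) + (k**2 + 7*k + 11).
deg f ≤ 5 (via 1,1,2).
Solve for f: f(k) = k*(k + 2)*(k + 4)*(k**2 + 9*k + 23)/45 (degree 5 ≤ 5).
So s_k = (B(k−1)f/C)·t_k = (k*(k + 2)*(k + 4)*(k + 6)*(k**2 + 9*k + 23)/(45*(k**2 + 7*k + 11)))·t_k = k*(-k**2 - 9*k - 23)/(5*(k**3 + 9*k**2 + 23*k + 15)).
Δs = 9*(-k**2 - 7*k - 11)/(k**6 + 21*k**5 + 175*k**4 + 735*k**3 + 1624*k**2 + 1764*k + 720), as required.
Telescoping: Σ = s_(6) − s_(2) = -226/1155 − (-6/35) = -4/165.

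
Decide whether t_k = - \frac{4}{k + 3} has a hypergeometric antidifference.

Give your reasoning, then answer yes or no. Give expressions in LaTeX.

No — the linear system for f has no solution.

t_(k+1)/t_k = (k + 3)/(k + 4).
Gosper form: A/B · C(k+1)/C(k) with A=k + 3, B=k + 4, C=1.
Solve (k + 3)·f(k+1) − (k + 3)·f(k) = 1.
Degrees (1,1,0) ⇒ d ≤ 0.
Write f(k) = c0. Then LHS − RHS = -1, requiring -1 = 0: contradictory. No certificate.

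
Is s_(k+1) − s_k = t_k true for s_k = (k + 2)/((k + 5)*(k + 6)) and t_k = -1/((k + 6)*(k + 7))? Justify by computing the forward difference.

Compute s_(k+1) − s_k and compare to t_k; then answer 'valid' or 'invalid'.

s_(k+1) = (k + 3)/((k + 6)*(k + 7))
s_(k+1) − s_k = (1 - k)/(k**3 + 18*k**2 + 107*k + 210)
(s_(k+1) − s_k) − t_k = 6/(k**3 + 18*k**2 + 107*k + 210)

Invalid: residual 6/(k**3 + 18*k**2 + 107*k + 210) ≠ 0.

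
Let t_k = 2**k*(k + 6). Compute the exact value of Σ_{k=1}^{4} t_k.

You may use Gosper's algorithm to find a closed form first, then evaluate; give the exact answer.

Σ = 278

t_(k+1)/t_k = 2*(k + 7)/(k + 6).
A = 2, B = 1, C = k + 6.
f must satisfy (2)·f(k+1) − (1)·f(k) = k + 6.
Degrees (0,0,1) ⇒ d ≤ 1.
A polynomial solution: f(k) = k + 4.
So s_k = (B(k−1)f/C)·t_k = ((k + 4)/(k + 6))·t_k = 2**k*(k + 4).
Verify: 2**k*(k + 6) matches t_k.
Sum = s_(5) − s_(1); s_(5) = 288, s_(1) = 10 ⇒ 278.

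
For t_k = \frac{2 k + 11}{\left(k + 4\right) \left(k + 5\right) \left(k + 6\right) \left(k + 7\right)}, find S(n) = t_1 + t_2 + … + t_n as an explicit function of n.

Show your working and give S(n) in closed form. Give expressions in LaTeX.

t_(k+1)/t_k = (k + 4)*(2*k + 13)/((k + 8)*(2*k + 11)).
A = k + 4, B = k + 8, C = k + 11/2.
Solve (k + 4)·f(k+1) − (k + 7)·f(k) = k + 11/2.
d = 3 from the (1,1,1) case.
Coefficient equations give f(k) = k*(k + 5)*(k + 10)/48.
So s_k = (B(k−1)f/C)·t_k = (k*(k + 5)*(k + 7)*(k + 10)/(24*(2*k + 11)))·t_k = k*(k + 10)/(24*(k**2 + 10*k + 24)).
Verify: (2*k + 11)/(k**4 + 22*k**3 + 179*k**2 + 638*k + 840) matches t_k.
s_(n+1) = (n**2 + 12*n + 11)/(24*(n**2 + 12*n + 35)) and s_(1) = 11/840, so S(n) = n*(n + 12)/(35*(n**2 + 12*n + 35)).

S(n) = \frac{n \left(n + 12\right)}{35 \left(n^{2} + 12 n + 35\right)}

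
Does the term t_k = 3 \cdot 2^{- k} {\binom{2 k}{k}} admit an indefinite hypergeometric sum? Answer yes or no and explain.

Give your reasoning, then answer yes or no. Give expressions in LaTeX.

No. Not Gosper-summable.

t_(k+1)/t_k = (2*k + 1)/(k + 1).
Normal form (A,B,C) = (2*k + 1, k + 1, 1).
f must satisfy (2*k + 1)·f(k+1) − (k)·f(k) = 1.
From deg A=1, deg B=1, deg C=0: d=-1.
d = -1 < 0 ⇒ no nonzero polynomial f; not summable.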